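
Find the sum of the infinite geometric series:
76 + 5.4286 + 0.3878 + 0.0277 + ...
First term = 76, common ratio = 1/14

For |r| < 1, S = a / (1 - r)
S = 76 / (1 - (1/14))
S = 76 / (13/14)
S = 1064/13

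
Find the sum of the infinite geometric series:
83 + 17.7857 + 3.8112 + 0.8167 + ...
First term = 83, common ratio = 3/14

For |r| < 1, S = a / (1 - r)
S = 83 / (1 - (3/14))
S = 83 / (11/14)
S = 1162/11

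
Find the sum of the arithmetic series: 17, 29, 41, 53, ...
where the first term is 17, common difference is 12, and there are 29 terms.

Sₙ = n/2 × (first + last)
Last term = a + (n-1)d = 17 + (29-1)×12 = 353
S_29 = 29/2 × (17 + 353)
S_29 = 29/2 × 370 = 5365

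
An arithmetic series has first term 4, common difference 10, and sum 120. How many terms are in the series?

Using S = n/2 × [2a + (n-1)d]
120 = n/2 × [2(4) + (n-1)(10)]
120 = n/2 × [8 + 10n - 10]
240 = n × [-2 + 10n]
10n² + (-2)n - 240 = 0
Discriminant: Δ = (-2)² - 4(10)(-240) = 4 + 9600 = 9604
√Δ = 98
n = [-(-2) + √Δ] / (2·10) = (2 + 98) / 20 = 100 / 20 = 5
(The negative root is discarded since n must be a positive integer.)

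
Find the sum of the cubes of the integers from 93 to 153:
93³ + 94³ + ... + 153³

Use ∑_{k=1}^{n} k³ = [n(n+1)/2]², then subtract the first 92 terms.
∑_{k=1}^{153} k³ = [153×154/2]² = 11781² = 138791961
∑_{k=1}^{92} k³ = [92×93/2]² = 4278² = 18301284
∑_{k=93}^{153} k³ = 138791961 - 18301284 = 120490677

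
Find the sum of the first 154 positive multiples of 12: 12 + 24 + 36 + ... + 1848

Factor out 12: = 12(1 + 2 + ... + 154) = 12 × n(n+1)/2
= 12 × 154×155/2
= 12 × 11935
= 143220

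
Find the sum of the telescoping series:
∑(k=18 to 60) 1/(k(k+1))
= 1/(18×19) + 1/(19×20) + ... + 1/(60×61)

Partial fractions: 1/(k(k+1)) = 1/k - 1/(k+1)
The series telescopes:
= (1/18 - 1/19) + (1/19 - 1/20) + ... + (1/60 - 1/61)
= 1/18 - 1/61
= 43/1098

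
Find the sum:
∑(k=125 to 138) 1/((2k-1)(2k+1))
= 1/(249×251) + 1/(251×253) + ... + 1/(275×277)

Partial fractions: 1/((2k-1)(2k+1)) = (1/2)[1/(2k-1) - 1/(2k+1)]
The series telescopes:
= (1/2)[1/249 - 1/277]
= 14/68973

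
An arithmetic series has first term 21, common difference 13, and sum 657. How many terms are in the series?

Using S = n/2 × [2a + (n-1)d]
657 = n/2 × [2(21) + (n-1)(13)]
657 = n/2 × [42 + 13n - 13]
1314 = n × [29 + 13n]
13n² + (29)n - 1314 = 0
Discriminant: Δ = (29)² - 4(13)(-1314) = 841 + 68328 = 69169
√Δ = 263
n = [-(29) + √Δ] / (2·13) = (-29 + 263) / 26 = 234 / 26 = 9
(The negative root is discarded since n must be a positive integer.)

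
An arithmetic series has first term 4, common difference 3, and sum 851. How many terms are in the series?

Using S = n/2 × [2a + (n-1)d]
851 = n/2 × [2(4) + (n-1)(3)]
851 = n/2 × [8 + 3n - 3]
1702 = n × [5 + 3n]
3n² + (5)n - 1702 = 0
Discriminant: Δ = (5)² - 4(3)(-1702) = 25 + 20424 = 20449
√Δ = 143
n = [-(5) + √Δ] / (2·3) = (-5 + 143) / 6 = 138 / 6 = 23
(The negative root is discarded since n must be a positive integer.)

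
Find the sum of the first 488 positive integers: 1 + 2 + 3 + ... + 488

Formula: ∑k = n(n+1)/2
= 488×489/2
= 238632/2
= 119316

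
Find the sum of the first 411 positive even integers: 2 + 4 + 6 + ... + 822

Sum of first n even numbers = n(n+1)
= 411×412
= 169332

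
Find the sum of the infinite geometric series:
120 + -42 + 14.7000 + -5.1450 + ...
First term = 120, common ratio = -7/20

For |r| < 1, S = a / (1 - r)
S = 120 / (1 - (-7/20))
S = 120 / (27/20)
S = 800/9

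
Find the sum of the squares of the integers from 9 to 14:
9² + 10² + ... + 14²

Use ∑_{k=1}^{n} k² = n(n+1)(2n+1)/6, then subtract the first 8 terms.
∑_{k=1}^{14} k² = 14×15×29/6 = 1015
∑_{k=1}^{8} k² = 8×9×17/6 = 204
∑_{k=9}^{14} k² = 1015 - 204 = 811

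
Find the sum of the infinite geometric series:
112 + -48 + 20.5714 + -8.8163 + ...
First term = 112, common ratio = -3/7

For |r| < 1, S = a / (1 - r)
S = 112 / (1 - (-3/7))
S = 112 / (10/7)
S = 392/5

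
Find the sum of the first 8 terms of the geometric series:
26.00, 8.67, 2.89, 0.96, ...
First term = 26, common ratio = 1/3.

Sₙ = a(1 - rⁿ) / (1 - r)
S_8 = 26(1 - (1/3)^8) / (1 - (1/3))
S_8 = 26(1 - (1/6561)) / (2/3)
S_8 = 85280/2187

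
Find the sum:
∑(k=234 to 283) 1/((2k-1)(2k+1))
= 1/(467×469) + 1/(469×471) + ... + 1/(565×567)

Partial fractions: 1/((2k-1)(2k+1)) = (1/2)[1/(2k-1) - 1/(2k+1)]
The series telescopes:
= (1/2)[1/467 - 1/567]
= 50/264789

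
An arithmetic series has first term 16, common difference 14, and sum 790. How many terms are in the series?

Using S = n/2 × [2a + (n-1)d]
790 = n/2 × [2(16) + (n-1)(14)]
790 = n/2 × [32 + 14n - 14]
1580 = n × [18 + 14n]
14n² + (18)n - 1580 = 0
Discriminant: Δ = (18)² - 4(14)(-1580) = 324 + 88480 = 88804
√Δ = 298
n = [-(18) + √Δ] / (2·14) = (-18 + 298) / 28 = 280 / 28 = 10
(The negative root is discarded since n must be a positive integer.)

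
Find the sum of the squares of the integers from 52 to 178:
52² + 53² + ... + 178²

Use ∑_{k=1}^{n} k² = n(n+1)(2n+1)/6, then subtract the first 51 terms.
∑_{k=1}^{178} k² = 178×179×357/6 = 1895789
∑_{k=1}^{51} k² = 51×52×103/6 = 45526
∑_{k=52}^{178} k² = 1895789 - 45526 = 1850263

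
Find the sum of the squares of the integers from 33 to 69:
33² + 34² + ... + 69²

Use ∑_{k=1}^{n} k² = n(n+1)(2n+1)/6, then subtract the first 32 terms.
∑_{k=1}^{69} k² = 69×70×139/6 = 111895
∑_{k=1}^{32} k² = 32×33×65/6 = 11440
∑_{k=33}^{69} k² = 111895 - 11440 = 100455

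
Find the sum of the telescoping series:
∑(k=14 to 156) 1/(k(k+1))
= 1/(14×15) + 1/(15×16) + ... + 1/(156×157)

Partial fractions: 1/(k(k+1)) = 1/k - 1/(k+1)
The series telescopes:
= (1/14 - 1/15) + (1/15 - 1/16) + ... + (1/156 - 1/157)
= 1/14 - 1/157
= 143/2198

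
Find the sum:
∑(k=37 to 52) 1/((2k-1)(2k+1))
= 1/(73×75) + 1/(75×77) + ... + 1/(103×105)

Partial fractions: 1/((2k-1)(2k+1)) = (1/2)[1/(2k-1) - 1/(2k+1)]
The series telescopes:
= (1/2)[1/73 - 1/105]
= 16/7665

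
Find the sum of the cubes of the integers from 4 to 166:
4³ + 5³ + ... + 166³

Use ∑_{k=1}^{n} k³ = [n(n+1)/2]², then subtract the first 3 terms.
∑_{k=1}^{166} k³ = [166×167/2]² = 13861² = 192127321
∑_{k=1}^{3} k³ = [3×4/2]² = 6² = 36
∑_{k=4}^{166} k³ = 192127321 - 36 = 192127285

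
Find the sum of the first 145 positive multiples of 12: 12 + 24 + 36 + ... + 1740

Factor out 12: = 12(1 + 2 + ... + 145) = 12 × n(n+1)/2
= 12 × 145×146/2
= 12 × 10585
= 127020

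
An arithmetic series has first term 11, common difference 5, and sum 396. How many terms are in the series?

Using S = n/2 × [2a + (n-1)d]
396 = n/2 × [2(11) + (n-1)(5)]
396 = n/2 × [22 + 5n - 5]
792 = n × [17 + 5n]
5n² + (17)n - 792 = 0
Discriminant: Δ = (17)² - 4(5)(-792) = 289 + 15840 = 16129
√Δ = 127
n = [-(17) + √Δ] / (2·5) = (-17 + 127) / 10 = 110 / 10 = 11
(The negative root is discarded since n must be a positive integer.)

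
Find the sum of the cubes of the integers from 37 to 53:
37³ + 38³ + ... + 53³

Use ∑_{k=1}^{n} k³ = [n(n+1)/2]², then subtract the first 36 terms.
∑_{k=1}^{53} k³ = [53×54/2]² = 1431² = 2047761
∑_{k=1}^{36} k³ = [36×37/2]² = 666² = 443556
∑_{k=37}^{53} k³ = 2047761 - 443556 = 1604205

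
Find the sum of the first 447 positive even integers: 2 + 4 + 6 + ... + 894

Sum of first n even numbers = n(n+1)
= 447×448
= 200256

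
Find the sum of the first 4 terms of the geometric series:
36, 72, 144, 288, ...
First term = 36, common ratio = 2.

Sₙ = a(1 - rⁿ) / (1 - r)
S_4 = 36(1 - 2^4) / (1 - 2)
S_4 = 36(1 - 16) / (-1)
S_4 = 540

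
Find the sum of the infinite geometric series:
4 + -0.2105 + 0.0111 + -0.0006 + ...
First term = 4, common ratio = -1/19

For |r| < 1, S = a / (1 - r)
S = 4 / (1 - (-1/19))
S = 4 / (20/19)
S = 19/5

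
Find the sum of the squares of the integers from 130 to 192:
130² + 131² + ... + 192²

Use ∑_{k=1}^{n} k² = n(n+1)(2n+1)/6, then subtract the first 129 terms.
∑_{k=1}^{192} k² = 192×193×385/6 = 2377760
∑_{k=1}^{129} k² = 129×130×259/6 = 723905
∑_{k=130}^{192} k² = 2377760 - 723905 = 1653855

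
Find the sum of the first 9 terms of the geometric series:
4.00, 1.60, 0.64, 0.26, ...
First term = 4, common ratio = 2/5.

Sₙ = a(1 - rⁿ) / (1 - r)
S_9 = 4(1 - (2/5)^9) / (1 - (2/5))
S_9 = 4(1 - (512/1953125)) / (3/5)
S_9 = 2603484/390625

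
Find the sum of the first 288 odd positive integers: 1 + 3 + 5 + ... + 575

Sum of first n odd numbers = n²
= 288²
= 82944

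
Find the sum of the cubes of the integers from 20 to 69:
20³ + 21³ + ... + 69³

Use ∑_{k=1}^{n} k³ = [n(n+1)/2]², then subtract the first 19 terms.
∑_{k=1}^{69} k³ = [69×70/2]² = 2415² = 5832225
∑_{k=1}^{19} k³ = [19×20/2]² = 190² = 36100
∑_{k=20}^{69} k³ = 5832225 - 36100 = 5796125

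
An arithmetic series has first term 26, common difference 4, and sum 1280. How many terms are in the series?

Using S = n/2 × [2a + (n-1)d]
1280 = n/2 × [2(26) + (n-1)(4)]
1280 = n/2 × [52 + 4n - 4]
2560 = n × [48 + 4n]
4n² + (48)n - 2560 = 0
Discriminant: Δ = (48)² - 4(4)(-2560) = 2304 + 40960 = 43264
√Δ = 208
n = [-(48) + √Δ] / (2·4) = (-48 + 208) / 8 = 160 / 8 = 20
(The negative root is discarded since n must be a positive integer.)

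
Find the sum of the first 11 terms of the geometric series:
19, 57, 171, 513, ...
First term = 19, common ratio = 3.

Sₙ = a(1 - rⁿ) / (1 - r)
S_11 = 19(1 - 3^11) / (1 - 3)
S_11 = 19(1 - 177147) / (-2)
S_11 = 1682887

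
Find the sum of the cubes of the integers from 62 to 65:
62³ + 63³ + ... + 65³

Use ∑_{k=1}^{n} k³ = [n(n+1)/2]², then subtract the first 61 terms.
∑_{k=1}^{65} k³ = [65×66/2]² = 2145² = 4601025
∑_{k=1}^{61} k³ = [61×62/2]² = 1891² = 3575881
∑_{k=62}^{65} k³ = 4601025 - 3575881 = 1025144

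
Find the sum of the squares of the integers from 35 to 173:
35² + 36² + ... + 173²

Use ∑_{k=1}^{n} k² = n(n+1)(2n+1)/6, then subtract the first 34 terms.
∑_{k=1}^{173} k² = 173×174×347/6 = 1740899
∑_{k=1}^{34} k² = 34×35×69/6 = 13685
∑_{k=35}^{173} k² = 1740899 - 13685 = 1727214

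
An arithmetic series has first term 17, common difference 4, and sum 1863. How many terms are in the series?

Using S = n/2 × [2a + (n-1)d]
1863 = n/2 × [2(17) + (n-1)(4)]
1863 = n/2 × [34 + 4n - 4]
3726 = n × [30 + 4n]
4n² + (30)n - 3726 = 0
Discriminant: Δ = (30)² - 4(4)(-3726) = 900 + 59616 = 60516
√Δ = 246
n = [-(30) + √Δ] / (2·4) = (-30 + 246) / 8 = 216 / 8 = 27
(The negative root is discarded since n must be a positive integer.)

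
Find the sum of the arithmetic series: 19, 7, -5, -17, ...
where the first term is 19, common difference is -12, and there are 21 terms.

Sₙ = n/2 × (first + last)
Last term = a + (n-1)d = 19 + (21-1)×(-12) = -221
S_21 = 21/2 × (19 + (-221))
S_21 = 21/2 × (-202) = -2121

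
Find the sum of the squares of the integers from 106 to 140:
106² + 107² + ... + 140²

Use ∑_{k=1}^{n} k² = n(n+1)(2n+1)/6, then subtract the first 105 terms.
∑_{k=1}^{140} k² = 140×141×281/6 = 924490
∑_{k=1}^{105} k² = 105×106×211/6 = 391405
∑_{k=106}^{140} k² = 924490 - 391405 = 533085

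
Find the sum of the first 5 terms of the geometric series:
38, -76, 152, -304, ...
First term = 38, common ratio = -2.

Sₙ = a(1 - rⁿ) / (1 - r)
S_5 = 38(1 - (-2)^5) / (1 - (-2))
S_5 = 38(1 - (-32)) / (3)
S_5 = 418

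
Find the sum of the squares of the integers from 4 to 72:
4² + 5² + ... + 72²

Use ∑_{k=1}^{n} k² = n(n+1)(2n+1)/6, then subtract the first 3 terms.
∑_{k=1}^{72} k² = 72×73×145/6 = 127020
∑_{k=1}^{3} k² = 3×4×7/6 = 14
∑_{k=4}^{72} k² = 127020 - 14 = 127006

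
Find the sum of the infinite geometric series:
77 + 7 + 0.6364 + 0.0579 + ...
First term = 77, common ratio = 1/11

For |r| < 1, S = a / (1 - r)
S = 77 / (1 - (1/11))
S = 77 / (10/11)
S = 847/10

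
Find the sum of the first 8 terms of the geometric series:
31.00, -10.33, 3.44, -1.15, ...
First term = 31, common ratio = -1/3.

Sₙ = a(1 - rⁿ) / (1 - r)
S_8 = 31(1 - (-1/3)^8) / (1 - (-1/3))
S_8 = 31(1 - (1/6561)) / (4/3)
S_8 = 50840/2187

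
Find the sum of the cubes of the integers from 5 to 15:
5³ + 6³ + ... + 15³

Use ∑_{k=1}^{n} k³ = [n(n+1)/2]², then subtract the first 4 terms.
∑_{k=1}^{15} k³ = [15×16/2]² = 120² = 14400
∑_{k=1}^{4} k³ = [4×5/2]² = 10² = 100
∑_{k=5}^{15} k³ = 14400 - 100 = 14300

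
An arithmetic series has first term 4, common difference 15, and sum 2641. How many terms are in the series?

Using S = n/2 × [2a + (n-1)d]
2641 = n/2 × [2(4) + (n-1)(15)]
2641 = n/2 × [8 + 15n - 15]
5282 = n × [-7 + 15n]
15n² + (-7)n - 5282 = 0
Discriminant: Δ = (-7)² - 4(15)(-5282) = 49 + 316920 = 316969
√Δ = 563
n = [-(-7) + √Δ] / (2·15) = (7 + 563) / 30 = 570 / 30 = 19
(The negative root is discarded since n must be a positive integer.)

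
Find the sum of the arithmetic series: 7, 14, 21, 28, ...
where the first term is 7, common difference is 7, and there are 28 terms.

Sₙ = n/2 × (first + last)
Last term = a + (n-1)d = 7 + (28-1)×7 = 196
S_28 = 28/2 × (7 + 196)
S_28 = 28/2 × 203 = 2842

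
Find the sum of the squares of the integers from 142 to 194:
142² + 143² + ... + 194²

Use ∑_{k=1}^{n} k² = n(n+1)(2n+1)/6, then subtract the first 141 terms.
∑_{k=1}^{194} k² = 194×195×389/6 = 2452645
∑_{k=1}^{141} k² = 141×142×283/6 = 944371
∑_{k=142}^{194} k² = 2452645 - 944371 = 1508274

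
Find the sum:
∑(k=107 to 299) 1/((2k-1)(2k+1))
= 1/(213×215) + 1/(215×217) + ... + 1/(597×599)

Partial fractions: 1/((2k-1)(2k+1)) = (1/2)[1/(2k-1) - 1/(2k+1)]
The series telescopes:
= (1/2)[1/213 - 1/599]
= 193/127587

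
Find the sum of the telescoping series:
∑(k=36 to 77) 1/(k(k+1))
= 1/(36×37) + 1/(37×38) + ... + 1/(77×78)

Partial fractions: 1/(k(k+1)) = 1/k - 1/(k+1)
The series telescopes:
= (1/36 - 1/37) + (1/37 - 1/38) + ... + (1/77 - 1/78)
= 1/36 - 1/78
= 7/468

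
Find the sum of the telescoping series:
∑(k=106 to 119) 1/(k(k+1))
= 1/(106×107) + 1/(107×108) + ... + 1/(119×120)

Partial fractions: 1/(k(k+1)) = 1/k - 1/(k+1)
The series telescopes:
= (1/106 - 1/107) + (1/107 - 1/108) + ... + (1/119 - 1/120)
= 1/106 - 1/120
= 7/6360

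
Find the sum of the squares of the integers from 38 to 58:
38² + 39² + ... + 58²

Use ∑_{k=1}^{n} k² = n(n+1)(2n+1)/6, then subtract the first 37 terms.
∑_{k=1}^{58} k² = 58×59×117/6 = 66729
∑_{k=1}^{37} k² = 37×38×75/6 = 17575
∑_{k=38}^{58} k² = 66729 - 17575 = 49154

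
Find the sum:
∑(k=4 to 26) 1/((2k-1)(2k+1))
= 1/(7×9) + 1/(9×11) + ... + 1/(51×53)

Partial fractions: 1/((2k-1)(2k+1)) = (1/2)[1/(2k-1) - 1/(2k+1)]
The series telescopes:
= (1/2)[1/7 - 1/53]
= 23/371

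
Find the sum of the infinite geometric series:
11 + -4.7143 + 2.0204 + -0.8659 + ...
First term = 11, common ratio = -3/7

For |r| < 1, S = a / (1 - r)
S = 11 / (1 - (-3/7))
S = 11 / (10/7)
S = 77/10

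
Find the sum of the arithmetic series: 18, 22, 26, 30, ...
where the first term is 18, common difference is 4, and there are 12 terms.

Sₙ = n/2 × (first + last)
Last term = a + (n-1)d = 18 + (12-1)×4 = 62
S_12 = 12/2 × (18 + 62)
S_12 = 12/2 × 80 = 480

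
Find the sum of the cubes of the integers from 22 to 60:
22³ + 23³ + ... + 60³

Use ∑_{k=1}^{n} k³ = [n(n+1)/2]², then subtract the first 21 terms.
∑_{k=1}^{60} k³ = [60×61/2]² = 1830² = 3348900
∑_{k=1}^{21} k³ = [21×22/2]² = 231² = 53361
∑_{k=22}^{60} k³ = 3348900 - 53361 = 3295539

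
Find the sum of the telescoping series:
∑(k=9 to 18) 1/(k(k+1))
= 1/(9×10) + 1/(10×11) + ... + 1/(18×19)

Partial fractions: 1/(k(k+1)) = 1/k - 1/(k+1)
The series telescopes:
= (1/9 - 1/10) + (1/10 - 1/11) + ... + (1/18 - 1/19)
= 1/9 - 1/19
= 10/171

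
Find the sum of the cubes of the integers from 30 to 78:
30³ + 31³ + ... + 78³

Use ∑_{k=1}^{n} k³ = [n(n+1)/2]², then subtract the first 29 terms.
∑_{k=1}^{78} k³ = [78×79/2]² = 3081² = 9492561
∑_{k=1}^{29} k³ = [29×30/2]² = 435² = 189225
∑_{k=30}^{78} k³ = 9492561 - 189225 = 9303336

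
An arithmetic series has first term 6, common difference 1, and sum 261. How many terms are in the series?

Using S = n/2 × [2a + (n-1)d]
261 = n/2 × [2(6) + (n-1)(1)]
261 = n/2 × [12 + 1n - 1]
522 = n × [11 + 1n]
1n² + (11)n - 522 = 0
Discriminant: Δ = (11)² - 4(1)(-522) = 121 + 2088 = 2209
√Δ = 47
n = [-(11) + √Δ] / (2·1) = (-11 + 47) / 2 = 36 / 2 = 18
(The negative root is discarded since n must be a positive integer.)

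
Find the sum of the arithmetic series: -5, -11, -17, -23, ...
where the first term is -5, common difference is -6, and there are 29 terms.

Sₙ = n/2 × (first + last)
Last term = a + (n-1)d = -5 + (29-1)×(-6) = -173
S_29 = 29/2 × (-5 + (-173))
S_29 = 29/2 × (-178) = -2581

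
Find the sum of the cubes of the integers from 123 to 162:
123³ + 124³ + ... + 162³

Use ∑_{k=1}^{n} k³ = [n(n+1)/2]², then subtract the first 122 terms.
∑_{k=1}^{162} k³ = [162×163/2]² = 13203² = 174319209
∑_{k=1}^{122} k³ = [122×123/2]² = 7503² = 56295009
∑_{k=123}^{162} k³ = 174319209 - 56295009 = 118024200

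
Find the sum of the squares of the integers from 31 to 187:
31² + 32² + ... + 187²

Use ∑_{k=1}^{n} k² = n(n+1)(2n+1)/6, then subtract the first 30 terms.
∑_{k=1}^{187} k² = 187×188×375/6 = 2197250
∑_{k=1}^{30} k² = 30×31×61/6 = 9455
∑_{k=31}^{187} k² = 2197250 - 9455 = 2187795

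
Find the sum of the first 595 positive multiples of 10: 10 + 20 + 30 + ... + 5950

Factor out 10: = 10(1 + 2 + ... + 595) = 10 × n(n+1)/2
= 10 × 595×596/2
= 10 × 177310
= 1773100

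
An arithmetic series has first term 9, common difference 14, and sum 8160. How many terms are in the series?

Using S = n/2 × [2a + (n-1)d]
8160 = n/2 × [2(9) + (n-1)(14)]
8160 = n/2 × [18 + 14n - 14]
16320 = n × [4 + 14n]
14n² + (4)n - 16320 = 0
Discriminant: Δ = (4)² - 4(14)(-16320) = 16 + 913920 = 913936
√Δ = 956
n = [-(4) + √Δ] / (2·14) = (-4 + 956) / 28 = 952 / 28 = 34
(The negative root is discarded since n must be a positive integer.)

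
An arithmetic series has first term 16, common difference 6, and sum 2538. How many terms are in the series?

Using S = n/2 × [2a + (n-1)d]
2538 = n/2 × [2(16) + (n-1)(6)]
2538 = n/2 × [32 + 6n - 6]
5076 = n × [26 + 6n]
6n² + (26)n - 5076 = 0
Discriminant: Δ = (26)² - 4(6)(-5076) = 676 + 121824 = 122500
√Δ = 350
n = [-(26) + √Δ] / (2·6) = (-26 + 350) / 12 = 324 / 12 = 27
(The negative root is discarded since n must be a positive integer.)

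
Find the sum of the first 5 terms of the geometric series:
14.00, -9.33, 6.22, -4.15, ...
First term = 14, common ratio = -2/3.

Sₙ = a(1 - rⁿ) / (1 - r)
S_5 = 14(1 - (-2/3)^5) / (1 - (-2/3))
S_5 = 14(1 - (-32/243)) / (5/3)
S_5 = 770/81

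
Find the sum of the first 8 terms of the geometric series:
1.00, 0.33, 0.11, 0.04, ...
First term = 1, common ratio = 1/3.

Sₙ = a(1 - rⁿ) / (1 - r)
S_8 = 1(1 - (1/3)^8) / (1 - (1/3))
S_8 = 1(1 - (1/6561)) / (2/3)
S_8 = 3280/2187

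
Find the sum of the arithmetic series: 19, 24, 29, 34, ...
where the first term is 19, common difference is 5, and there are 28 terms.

Sₙ = n/2 × (first + last)
Last term = a + (n-1)d = 19 + (28-1)×5 = 154
S_28 = 28/2 × (19 + 154)
S_28 = 28/2 × 173 = 2422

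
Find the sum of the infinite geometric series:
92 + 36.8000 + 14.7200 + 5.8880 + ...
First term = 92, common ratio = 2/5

For |r| < 1, S = a / (1 - r)
S = 92 / (1 - (2/5))
S = 92 / (3/5)
S = 460/3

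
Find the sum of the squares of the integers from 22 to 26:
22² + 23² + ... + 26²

Use ∑_{k=1}^{n} k² = n(n+1)(2n+1)/6, then subtract the first 21 terms.
∑_{k=1}^{26} k² = 26×27×53/6 = 6201
∑_{k=1}^{21} k² = 21×22×43/6 = 3311
∑_{k=22}^{26} k² = 6201 - 3311 = 2890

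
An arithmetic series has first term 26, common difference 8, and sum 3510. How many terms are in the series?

Using S = n/2 × [2a + (n-1)d]
3510 = n/2 × [2(26) + (n-1)(8)]
3510 = n/2 × [52 + 8n - 8]
7020 = n × [44 + 8n]
8n² + (44)n - 7020 = 0
Discriminant: Δ = (44)² - 4(8)(-7020) = 1936 + 224640 = 226576
√Δ = 476
n = [-(44) + √Δ] / (2·8) = (-44 + 476) / 16 = 432 / 16 = 27
(The negative root is discarded since n must be a positive integer.)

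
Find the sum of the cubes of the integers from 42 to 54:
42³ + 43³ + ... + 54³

Use ∑_{k=1}^{n} k³ = [n(n+1)/2]², then subtract the first 41 terms.
∑_{k=1}^{54} k³ = [54×55/2]² = 1485² = 2205225
∑_{k=1}^{41} k³ = [41×42/2]² = 861² = 741321
∑_{k=42}^{54} k³ = 2205225 - 741321 = 1463904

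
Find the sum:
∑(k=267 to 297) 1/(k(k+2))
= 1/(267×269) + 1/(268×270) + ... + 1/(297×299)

Partial fractions: 1/(k(k+2)) = (1/2)[1/k - 1/(k+2)]
Telescoping leaves the first two and last two terms:
= (1/2)[1/267 + 1/268 - 1/298 - 1/299]
= 2475319/6375782712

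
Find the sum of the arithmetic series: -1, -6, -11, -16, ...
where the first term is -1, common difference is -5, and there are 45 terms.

Sₙ = n/2 × (first + last)
Last term = a + (n-1)d = -1 + (45-1)×(-5) = -221
S_45 = 45/2 × (-1 + (-221))
S_45 = 45/2 × (-222) = -4995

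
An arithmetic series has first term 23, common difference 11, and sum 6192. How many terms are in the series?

Using S = n/2 × [2a + (n-1)d]
6192 = n/2 × [2(23) + (n-1)(11)]
6192 = n/2 × [46 + 11n - 11]
12384 = n × [35 + 11n]
11n² + (35)n - 12384 = 0
Discriminant: Δ = (35)² - 4(11)(-12384) = 1225 + 544896 = 546121
√Δ = 739
n = [-(35) + √Δ] / (2·11) = (-35 + 739) / 22 = 704 / 22 = 32
(The negative root is discarded since n must be a positive integer.)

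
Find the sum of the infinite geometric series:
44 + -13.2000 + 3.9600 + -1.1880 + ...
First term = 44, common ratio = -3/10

For |r| < 1, S = a / (1 - r)
S = 44 / (1 - (-3/10))
S = 44 / (13/10)
S = 440/13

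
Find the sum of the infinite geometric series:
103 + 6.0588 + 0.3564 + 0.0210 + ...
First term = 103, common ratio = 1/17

For |r| < 1, S = a / (1 - r)
S = 103 / (1 - (1/17))
S = 103 / (16/17)
S = 1751/16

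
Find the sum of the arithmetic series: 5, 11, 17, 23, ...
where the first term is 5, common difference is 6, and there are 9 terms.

Sₙ = n/2 × (first + last)
Last term = a + (n-1)d = 5 + (9-1)×6 = 53
S_9 = 9/2 × (5 + 53)
S_9 = 9/2 × 58 = 261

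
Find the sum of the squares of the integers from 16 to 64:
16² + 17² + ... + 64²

Use ∑_{k=1}^{n} k² = n(n+1)(2n+1)/6, then subtract the first 15 terms.
∑_{k=1}^{64} k² = 64×65×129/6 = 89440
∑_{k=1}^{15} k² = 15×16×31/6 = 1240
∑_{k=16}^{64} k² = 89440 - 1240 = 88200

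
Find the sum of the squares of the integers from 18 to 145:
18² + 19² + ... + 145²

Use ∑_{k=1}^{n} k² = n(n+1)(2n+1)/6, then subtract the first 17 terms.
∑_{k=1}^{145} k² = 145×146×291/6 = 1026745
∑_{k=1}^{17} k² = 17×18×35/6 = 1785
∑_{k=18}^{145} k² = 1026745 - 1785 = 1024960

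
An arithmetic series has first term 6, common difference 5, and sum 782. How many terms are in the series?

Using S = n/2 × [2a + (n-1)d]
782 = n/2 × [2(6) + (n-1)(5)]
782 = n/2 × [12 + 5n - 5]
1564 = n × [7 + 5n]
5n² + (7)n - 1564 = 0
Discriminant: Δ = (7)² - 4(5)(-1564) = 49 + 31280 = 31329
√Δ = 177
n = [-(7) + √Δ] / (2·5) = (-7 + 177) / 10 = 170 / 10 = 17
(The negative root is discarded since n must be a positive integer.)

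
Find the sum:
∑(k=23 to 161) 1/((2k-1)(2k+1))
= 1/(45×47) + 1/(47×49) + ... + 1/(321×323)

Partial fractions: 1/((2k-1)(2k+1)) = (1/2)[1/(2k-1) - 1/(2k+1)]
The series telescopes:
= (1/2)[1/45 - 1/323]
= 139/14535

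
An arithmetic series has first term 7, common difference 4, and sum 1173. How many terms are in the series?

Using S = n/2 × [2a + (n-1)d]
1173 = n/2 × [2(7) + (n-1)(4)]
1173 = n/2 × [14 + 4n - 4]
2346 = n × [10 + 4n]
4n² + (10)n - 2346 = 0
Discriminant: Δ = (10)² - 4(4)(-2346) = 100 + 37536 = 37636
√Δ = 194
n = [-(10) + √Δ] / (2·4) = (-10 + 194) / 8 = 184 / 8 = 23
(The negative root is discarded since n must be a positive integer.)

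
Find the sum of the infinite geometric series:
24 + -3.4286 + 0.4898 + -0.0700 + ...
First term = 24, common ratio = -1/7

For |r| < 1, S = a / (1 - r)
S = 24 / (1 - (-1/7))
S = 24 / (8/7)
S = 21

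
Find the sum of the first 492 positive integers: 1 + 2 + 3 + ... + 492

Formula: ∑k = n(n+1)/2
= 492×493/2
= 242556/2
= 121278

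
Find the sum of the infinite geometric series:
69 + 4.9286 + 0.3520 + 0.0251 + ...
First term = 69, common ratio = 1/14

For |r| < 1, S = a / (1 - r)
S = 69 / (1 - (1/14))
S = 69 / (13/14)
S = 966/13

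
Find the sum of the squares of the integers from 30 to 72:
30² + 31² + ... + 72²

Use ∑_{k=1}^{n} k² = n(n+1)(2n+1)/6, then subtract the first 29 terms.
∑_{k=1}^{72} k² = 72×73×145/6 = 127020
∑_{k=1}^{29} k² = 29×30×59/6 = 8555
∑_{k=30}^{72} k² = 127020 - 8555 = 118465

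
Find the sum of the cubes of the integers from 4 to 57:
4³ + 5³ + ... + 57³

Use ∑_{k=1}^{n} k³ = [n(n+1)/2]², then subtract the first 3 terms.
∑_{k=1}^{57} k³ = [57×58/2]² = 1653² = 2732409
∑_{k=1}^{3} k³ = [3×4/2]² = 6² = 36
∑_{k=4}^{57} k³ = 2732409 - 36 = 2732373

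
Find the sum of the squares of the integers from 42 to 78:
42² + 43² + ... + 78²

Use ∑_{k=1}^{n} k² = n(n+1)(2n+1)/6, then subtract the first 41 terms.
∑_{k=1}^{78} k² = 78×79×157/6 = 161239
∑_{k=1}^{41} k² = 41×42×83/6 = 23821
∑_{k=42}^{78} k² = 161239 - 23821 = 137418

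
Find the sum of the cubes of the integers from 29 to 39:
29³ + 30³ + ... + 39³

Use ∑_{k=1}^{n} k³ = [n(n+1)/2]², then subtract the first 28 terms.
∑_{k=1}^{39} k³ = [39×40/2]² = 780² = 608400
∑_{k=1}^{28} k³ = [28×29/2]² = 406² = 164836
∑_{k=29}^{39} k³ = 608400 - 164836 = 443564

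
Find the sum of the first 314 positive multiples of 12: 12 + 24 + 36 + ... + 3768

Factor out 12: = 12(1 + 2 + ... + 314) = 12 × n(n+1)/2
= 12 × 314×315/2
= 12 × 49455
= 593460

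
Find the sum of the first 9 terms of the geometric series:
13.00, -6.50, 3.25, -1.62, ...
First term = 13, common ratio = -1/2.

Sₙ = a(1 - rⁿ) / (1 - r)
S_9 = 13(1 - (-1/2)^9) / (1 - (-1/2))
S_9 = 13(1 - (-1/512)) / (3/2)
S_9 = 2223/256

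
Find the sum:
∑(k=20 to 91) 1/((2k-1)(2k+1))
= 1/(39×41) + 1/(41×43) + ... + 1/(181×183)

Partial fractions: 1/((2k-1)(2k+1)) = (1/2)[1/(2k-1) - 1/(2k+1)]
The series telescopes:
= (1/2)[1/39 - 1/183]
= 8/793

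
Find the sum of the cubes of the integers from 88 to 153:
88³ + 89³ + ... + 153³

Use ∑_{k=1}^{n} k³ = [n(n+1)/2]², then subtract the first 87 terms.
∑_{k=1}^{153} k³ = [153×154/2]² = 11781² = 138791961
∑_{k=1}^{87} k³ = [87×88/2]² = 3828² = 14653584
∑_{k=88}^{153} k³ = 138791961 - 14653584 = 124138377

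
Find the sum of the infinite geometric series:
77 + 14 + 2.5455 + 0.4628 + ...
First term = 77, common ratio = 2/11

For |r| < 1, S = a / (1 - r)
S = 77 / (1 - (2/11))
S = 77 / (9/11)
S = 847/9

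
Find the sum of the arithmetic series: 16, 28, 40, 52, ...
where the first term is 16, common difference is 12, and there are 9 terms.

Sₙ = n/2 × (first + last)
Last term = a + (n-1)d = 16 + (9-1)×12 = 112
S_9 = 9/2 × (16 + 112)
S_9 = 9/2 × 128 = 576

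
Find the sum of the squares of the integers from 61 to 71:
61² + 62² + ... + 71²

Use ∑_{k=1}^{n} k² = n(n+1)(2n+1)/6, then subtract the first 60 terms.
∑_{k=1}^{71} k² = 71×72×143/6 = 121836
∑_{k=1}^{60} k² = 60×61×121/6 = 73810
∑_{k=61}^{71} k² = 121836 - 73810 = 48026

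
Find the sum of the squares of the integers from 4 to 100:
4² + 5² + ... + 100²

Use ∑_{k=1}^{n} k² = n(n+1)(2n+1)/6, then subtract the first 3 terms.
∑_{k=1}^{100} k² = 100×101×201/6 = 338350
∑_{k=1}^{3} k² = 3×4×7/6 = 14
∑_{k=4}^{100} k² = 338350 - 14 = 338336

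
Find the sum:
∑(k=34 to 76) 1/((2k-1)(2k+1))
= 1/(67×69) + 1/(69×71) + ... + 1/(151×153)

Partial fractions: 1/((2k-1)(2k+1)) = (1/2)[1/(2k-1) - 1/(2k+1)]
The series telescopes:
= (1/2)[1/67 - 1/153]
= 43/10251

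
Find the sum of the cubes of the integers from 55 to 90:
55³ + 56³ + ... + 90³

Use ∑_{k=1}^{n} k³ = [n(n+1)/2]², then subtract the first 54 terms.
∑_{k=1}^{90} k³ = [90×91/2]² = 4095² = 16769025
∑_{k=1}^{54} k³ = [54×55/2]² = 1485² = 2205225
∑_{k=55}^{90} k³ = 16769025 - 2205225 = 14563800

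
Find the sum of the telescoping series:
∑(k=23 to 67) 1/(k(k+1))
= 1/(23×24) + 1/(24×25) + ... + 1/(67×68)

Partial fractions: 1/(k(k+1)) = 1/k - 1/(k+1)
The series telescopes:
= (1/23 - 1/24) + (1/24 - 1/25) + ... + (1/67 - 1/68)
= 1/23 - 1/68
= 45/1564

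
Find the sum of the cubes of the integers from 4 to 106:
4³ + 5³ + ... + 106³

Use ∑_{k=1}^{n} k³ = [n(n+1)/2]², then subtract the first 3 terms.
∑_{k=1}^{106} k³ = [106×107/2]² = 5671² = 32160241
∑_{k=1}^{3} k³ = [3×4/2]² = 6² = 36
∑_{k=4}^{106} k³ = 32160241 - 36 = 32160205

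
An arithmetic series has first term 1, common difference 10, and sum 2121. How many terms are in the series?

Using S = n/2 × [2a + (n-1)d]
2121 = n/2 × [2(1) + (n-1)(10)]
2121 = n/2 × [2 + 10n - 10]
4242 = n × [-8 + 10n]
10n² + (-8)n - 4242 = 0
Discriminant: Δ = (-8)² - 4(10)(-4242) = 64 + 169680 = 169744
√Δ = 412
n = [-(-8) + √Δ] / (2·10) = (8 + 412) / 20 = 420 / 20 = 21
(The negative root is discarded since n must be a positive integer.)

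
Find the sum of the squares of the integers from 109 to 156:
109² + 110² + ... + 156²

Use ∑_{k=1}^{n} k² = n(n+1)(2n+1)/6, then subtract the first 108 terms.
∑_{k=1}^{156} k² = 156×157×313/6 = 1277666
∑_{k=1}^{108} k² = 108×109×217/6 = 425754
∑_{k=109}^{156} k² = 1277666 - 425754 = 851912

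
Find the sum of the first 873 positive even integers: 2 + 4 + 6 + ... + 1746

Sum of first n even numbers = n(n+1)
= 873×874
= 763002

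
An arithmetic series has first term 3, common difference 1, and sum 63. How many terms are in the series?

Using S = n/2 × [2a + (n-1)d]
63 = n/2 × [2(3) + (n-1)(1)]
63 = n/2 × [6 + 1n - 1]
126 = n × [5 + 1n]
1n² + (5)n - 126 = 0
Discriminant: Δ = (5)² - 4(1)(-126) = 25 + 504 = 529
√Δ = 23
n = [-(5) + √Δ] / (2·1) = (-5 + 23) / 2 = 18 / 2 = 9
(The negative root is discarded since n must be a positive integer.)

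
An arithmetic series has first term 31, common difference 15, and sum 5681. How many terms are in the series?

Using S = n/2 × [2a + (n-1)d]
5681 = n/2 × [2(31) + (n-1)(15)]
5681 = n/2 × [62 + 15n - 15]
11362 = n × [47 + 15n]
15n² + (47)n - 11362 = 0
Discriminant: Δ = (47)² - 4(15)(-11362) = 2209 + 681720 = 683929
√Δ = 827
n = [-(47) + √Δ] / (2·15) = (-47 + 827) / 30 = 780 / 30 = 26
(The negative root is discarded since n must be a positive integer.)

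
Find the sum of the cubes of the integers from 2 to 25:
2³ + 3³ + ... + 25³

Use ∑_{k=1}^{n} k³ = [n(n+1)/2]², then subtract the first 1 terms.
∑_{k=1}^{25} k³ = [25×26/2]² = 325² = 105625
∑_{k=1}^{1} k³ = [1×2/2]² = 1² = 1
∑_{k=2}^{25} k³ = 105625 - 1 = 105624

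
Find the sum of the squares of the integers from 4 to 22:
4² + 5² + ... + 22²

Use ∑_{k=1}^{n} k² = n(n+1)(2n+1)/6, then subtract the first 3 terms.
∑_{k=1}^{22} k² = 22×23×45/6 = 3795
∑_{k=1}^{3} k² = 3×4×7/6 = 14
∑_{k=4}^{22} k² = 3795 - 14 = 3781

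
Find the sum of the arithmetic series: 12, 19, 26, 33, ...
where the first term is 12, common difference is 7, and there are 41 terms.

Sₙ = n/2 × (first + last)
Last term = a + (n-1)d = 12 + (41-1)×7 = 292
S_41 = 41/2 × (12 + 292)
S_41 = 41/2 × 304 = 6232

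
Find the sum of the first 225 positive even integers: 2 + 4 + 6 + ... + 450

Sum of first n even numbers = n(n+1)
= 225×226
= 50850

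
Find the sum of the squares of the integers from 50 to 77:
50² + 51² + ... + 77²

Use ∑_{k=1}^{n} k² = n(n+1)(2n+1)/6, then subtract the first 49 terms.
∑_{k=1}^{77} k² = 77×78×155/6 = 155155
∑_{k=1}^{49} k² = 49×50×99/6 = 40425
∑_{k=50}^{77} k² = 155155 - 40425 = 114730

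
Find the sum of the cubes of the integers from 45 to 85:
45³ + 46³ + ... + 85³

Use ∑_{k=1}^{n} k³ = [n(n+1)/2]², then subtract the first 44 terms.
∑_{k=1}^{85} k³ = [85×86/2]² = 3655² = 13359025
∑_{k=1}^{44} k³ = [44×45/2]² = 990² = 980100
∑_{k=45}^{85} k³ = 13359025 - 980100 = 12378925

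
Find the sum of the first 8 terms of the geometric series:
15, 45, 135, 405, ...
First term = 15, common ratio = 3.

Sₙ = a(1 - rⁿ) / (1 - r)
S_8 = 15(1 - 3^8) / (1 - 3)
S_8 = 15(1 - 6561) / (-2)
S_8 = 49200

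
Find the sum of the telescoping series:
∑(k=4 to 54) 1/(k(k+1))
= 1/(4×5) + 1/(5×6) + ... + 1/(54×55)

Partial fractions: 1/(k(k+1)) = 1/k - 1/(k+1)
The series telescopes:
= (1/4 - 1/5) + (1/5 - 1/6) + ... + (1/54 - 1/55)
= 1/4 - 1/55
= 51/220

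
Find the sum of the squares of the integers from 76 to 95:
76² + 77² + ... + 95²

Use ∑_{k=1}^{n} k² = n(n+1)(2n+1)/6, then subtract the first 75 terms.
∑_{k=1}^{95} k² = 95×96×191/6 = 290320
∑_{k=1}^{75} k² = 75×76×151/6 = 143450
∑_{k=76}^{95} k² = 290320 - 143450 = 146870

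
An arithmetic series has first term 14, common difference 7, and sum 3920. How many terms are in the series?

Using S = n/2 × [2a + (n-1)d]
3920 = n/2 × [2(14) + (n-1)(7)]
3920 = n/2 × [28 + 7n - 7]
7840 = n × [21 + 7n]
7n² + (21)n - 7840 = 0
Discriminant: Δ = (21)² - 4(7)(-7840) = 441 + 219520 = 219961
√Δ = 469
n = [-(21) + √Δ] / (2·7) = (-21 + 469) / 14 = 448 / 14 = 32
(The negative root is discarded since n must be a positive integer.)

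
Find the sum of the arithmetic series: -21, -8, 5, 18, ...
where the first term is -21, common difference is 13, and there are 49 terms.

Sₙ = n/2 × (first + last)
Last term = a + (n-1)d = -21 + (49-1)×13 = 603
S_49 = 49/2 × (-21 + 603)
S_49 = 49/2 × 582 = 14259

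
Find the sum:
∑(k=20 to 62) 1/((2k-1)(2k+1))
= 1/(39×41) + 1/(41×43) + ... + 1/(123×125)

Partial fractions: 1/((2k-1)(2k+1)) = (1/2)[1/(2k-1) - 1/(2k+1)]
The series telescopes:
= (1/2)[1/39 - 1/125]
= 43/4875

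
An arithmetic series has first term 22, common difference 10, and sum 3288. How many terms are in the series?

Using S = n/2 × [2a + (n-1)d]
3288 = n/2 × [2(22) + (n-1)(10)]
3288 = n/2 × [44 + 10n - 10]
6576 = n × [34 + 10n]
10n² + (34)n - 6576 = 0
Discriminant: Δ = (34)² - 4(10)(-6576) = 1156 + 263040 = 264196
√Δ = 514
n = [-(34) + √Δ] / (2·10) = (-34 + 514) / 20 = 480 / 20 = 24
(The negative root is discarded since n must be a positive integer.)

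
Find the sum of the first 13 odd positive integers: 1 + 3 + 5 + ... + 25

Sum of first n odd numbers = n²
= 13²
= 169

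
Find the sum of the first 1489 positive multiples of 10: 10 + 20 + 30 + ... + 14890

Factor out 10: = 10(1 + 2 + ... + 1489) = 10 × n(n+1)/2
= 10 × 1489×1490/2
= 10 × 1109305
= 11093050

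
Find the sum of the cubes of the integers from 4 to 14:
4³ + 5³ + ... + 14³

Use ∑_{k=1}^{n} k³ = [n(n+1)/2]², then subtract the first 3 terms.
∑_{k=1}^{14} k³ = [14×15/2]² = 105² = 11025
∑_{k=1}^{3} k³ = [3×4/2]² = 6² = 36
∑_{k=4}^{14} k³ = 11025 - 36 = 10989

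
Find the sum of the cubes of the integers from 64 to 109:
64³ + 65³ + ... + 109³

Use ∑_{k=1}^{n} k³ = [n(n+1)/2]², then subtract the first 63 terms.
∑_{k=1}^{109} k³ = [109×110/2]² = 5995² = 35940025
∑_{k=1}^{63} k³ = [63×64/2]² = 2016² = 4064256
∑_{k=64}^{109} k³ = 35940025 - 4064256 = 31875769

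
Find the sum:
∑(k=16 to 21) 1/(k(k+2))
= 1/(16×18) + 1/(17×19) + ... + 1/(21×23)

Partial fractions: 1/(k(k+2)) = (1/2)[1/k - 1/(k+2)]
Telescoping leaves the first two and last two terms:
= (1/2)[1/16 + 1/17 - 1/22 - 1/23]
= 2229/137632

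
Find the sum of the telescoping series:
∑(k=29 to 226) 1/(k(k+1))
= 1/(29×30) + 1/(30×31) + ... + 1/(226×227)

Partial fractions: 1/(k(k+1)) = 1/k - 1/(k+1)
The series telescopes:
= (1/29 - 1/30) + (1/30 - 1/31) + ... + (1/226 - 1/227)
= 1/29 - 1/227
= 198/6583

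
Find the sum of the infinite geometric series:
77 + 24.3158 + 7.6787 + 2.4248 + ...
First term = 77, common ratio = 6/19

For |r| < 1, S = a / (1 - r)
S = 77 / (1 - (6/19))
S = 77 / (13/19)
S = 1463/13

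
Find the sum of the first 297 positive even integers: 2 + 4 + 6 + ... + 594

Sum of first n even numbers = n(n+1)
= 297×298
= 88506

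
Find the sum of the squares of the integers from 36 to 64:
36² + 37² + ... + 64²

Use ∑_{k=1}^{n} k² = n(n+1)(2n+1)/6, then subtract the first 35 terms.
∑_{k=1}^{64} k² = 64×65×129/6 = 89440
∑_{k=1}^{35} k² = 35×36×71/6 = 14910
∑_{k=36}^{64} k² = 89440 - 14910 = 74530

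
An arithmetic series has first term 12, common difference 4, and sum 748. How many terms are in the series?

Using S = n/2 × [2a + (n-1)d]
748 = n/2 × [2(12) + (n-1)(4)]
748 = n/2 × [24 + 4n - 4]
1496 = n × [20 + 4n]
4n² + (20)n - 1496 = 0
Discriminant: Δ = (20)² - 4(4)(-1496) = 400 + 23936 = 24336
√Δ = 156
n = [-(20) + √Δ] / (2·4) = (-20 + 156) / 8 = 136 / 8 = 17
(The negative root is discarded since n must be a positive integer.)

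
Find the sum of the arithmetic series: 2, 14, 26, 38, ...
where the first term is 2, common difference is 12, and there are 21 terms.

Sₙ = n/2 × (first + last)
Last term = a + (n-1)d = 2 + (21-1)×12 = 242
S_21 = 21/2 × (2 + 242)
S_21 = 21/2 × 244 = 2562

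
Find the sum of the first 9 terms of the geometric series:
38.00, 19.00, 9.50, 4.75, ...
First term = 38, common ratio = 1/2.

Sₙ = a(1 - rⁿ) / (1 - r)
S_9 = 38(1 - (1/2)^9) / (1 - (1/2))
S_9 = 38(1 - (1/512)) / (1/2)
S_9 = 9709/128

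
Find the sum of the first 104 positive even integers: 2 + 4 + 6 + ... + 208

Sum of first n even numbers = n(n+1)
= 104×105
= 10920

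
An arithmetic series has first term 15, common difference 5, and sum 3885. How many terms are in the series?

Using S = n/2 × [2a + (n-1)d]
3885 = n/2 × [2(15) + (n-1)(5)]
3885 = n/2 × [30 + 5n - 5]
7770 = n × [25 + 5n]
5n² + (25)n - 7770 = 0
Discriminant: Δ = (25)² - 4(5)(-7770) = 625 + 155400 = 156025
√Δ = 395
n = [-(25) + √Δ] / (2·5) = (-25 + 395) / 10 = 370 / 10 = 37
(The negative root is discarded since n must be a positive integer.)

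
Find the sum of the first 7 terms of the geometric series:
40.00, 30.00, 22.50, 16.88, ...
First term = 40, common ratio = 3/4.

Sₙ = a(1 - rⁿ) / (1 - r)
S_7 = 40(1 - (3/4)^7) / (1 - (3/4))
S_7 = 40(1 - (2187/16384)) / (1/4)
S_7 = 70985/512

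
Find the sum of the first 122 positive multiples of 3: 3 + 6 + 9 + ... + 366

Factor out 3: = 3(1 + 2 + ... + 122) = 3 × n(n+1)/2
= 3 × 122×123/2
= 3 × 7503
= 22509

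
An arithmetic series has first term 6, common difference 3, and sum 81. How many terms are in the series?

Using S = n/2 × [2a + (n-1)d]
81 = n/2 × [2(6) + (n-1)(3)]
81 = n/2 × [12 + 3n - 3]
162 = n × [9 + 3n]
3n² + (9)n - 162 = 0
Discriminant: Δ = (9)² - 4(3)(-162) = 81 + 1944 = 2025
√Δ = 45
n = [-(9) + √Δ] / (2·3) = (-9 + 45) / 6 = 36 / 6 = 6
(The negative root is discarded since n must be a positive integer.)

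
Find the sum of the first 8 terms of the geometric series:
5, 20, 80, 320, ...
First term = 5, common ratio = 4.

Sₙ = a(1 - rⁿ) / (1 - r)
S_8 = 5(1 - 4^8) / (1 - 4)
S_8 = 5(1 - 65536) / (-3)
S_8 = 109225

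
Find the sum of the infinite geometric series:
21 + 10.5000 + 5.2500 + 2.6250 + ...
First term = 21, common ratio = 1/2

For |r| < 1, S = a / (1 - r)
S = 21 / (1 - (1/2))
S = 21 / (1/2)
S = 42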